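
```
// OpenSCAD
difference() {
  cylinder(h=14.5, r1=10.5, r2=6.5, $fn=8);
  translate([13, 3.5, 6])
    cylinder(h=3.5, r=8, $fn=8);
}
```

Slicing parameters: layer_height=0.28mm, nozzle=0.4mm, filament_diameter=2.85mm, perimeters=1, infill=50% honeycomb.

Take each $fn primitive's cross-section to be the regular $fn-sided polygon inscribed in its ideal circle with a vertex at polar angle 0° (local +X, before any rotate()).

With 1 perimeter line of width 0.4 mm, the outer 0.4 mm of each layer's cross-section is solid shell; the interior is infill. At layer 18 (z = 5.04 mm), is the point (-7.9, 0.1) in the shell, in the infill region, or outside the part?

infill

At z = 5.04 mm: the cone contributes a regular 8-gon of circumradius 9.110 (interpolated between r1=10.5 and r2=6.5 at t=0.348); the cylinder at (13, 3.5) does not reach this height (z outside [6, 9.5]); Taking the first minus the rest: none of the subtracted shapes is present at this height, so the cone is unchanged — 1 connected region. Overall, the cross-section is a single solid region. The nearest boundary edge runs (-6.44, 6.44)→(-9.11, 0.00); distance from the point to it = 1.08 mm. The point is inside the cross-section and 1.08 mm from the nearest boundary — more than the 0.4 mm shell width (1 × 0.4), so it's in the infill interior.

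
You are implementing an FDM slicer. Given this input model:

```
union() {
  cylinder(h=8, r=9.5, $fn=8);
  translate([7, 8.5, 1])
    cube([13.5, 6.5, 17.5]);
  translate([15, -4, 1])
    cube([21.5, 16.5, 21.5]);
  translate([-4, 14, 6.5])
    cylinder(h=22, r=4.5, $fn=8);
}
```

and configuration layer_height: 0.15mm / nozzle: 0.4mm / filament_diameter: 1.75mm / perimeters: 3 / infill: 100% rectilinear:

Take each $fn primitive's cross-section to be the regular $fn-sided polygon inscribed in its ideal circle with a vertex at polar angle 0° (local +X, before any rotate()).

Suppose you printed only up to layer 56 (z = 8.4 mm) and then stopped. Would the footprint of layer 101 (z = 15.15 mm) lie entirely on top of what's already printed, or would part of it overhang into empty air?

Compare the two slices. At z = 8.4: the cylinder does not reach this height (z outside [0, 8]); the 13.5×6.5 cube at (7, 8.5) contributes its full rectangle (area 87.75 mm²); the cube at (15, -4) (footprint 21.5×16.5) is included at this height (area 354.75 mm²); the r=4.5 cylinder at (-4, 14) gives a regular 8-gon of circumradius 4.5 (constant along its height) (area = (8/2)·4.500²·sin(360°/8) = 57.28 mm²); Merging all regions: the regions partially overlap — summed areas 499.78 mm² minus the doubly-counted overlap 22.00 mm² gives 477.78 mm² — area = 477.78 mm². At z = 15.15: the cylinder does not reach this height (z outside [0, 8]); the cube at (7, 8.5) (footprint 13.5×6.5) is included at this height (area 87.75 mm²); the 21.5×16.5 cube at (15, -4) contributes its full rectangle (area 354.75 mm²); the r=4.5 cylinder at (-4, 14) contributes a regular 8-gon of circumradius 4.5 (area = (8/2)·4.500²·sin(360°/8) = 57.28 mm²); Taking the union: the regions partially overlap — summed areas 499.78 mm² minus the doubly-counted overlap 22.00 mm² gives 477.78 mm² — area = 477.78 mm². Checking containment: the cross-section at z = 15.15 is a subset of the cross-section at z = 8.4.

entirely on top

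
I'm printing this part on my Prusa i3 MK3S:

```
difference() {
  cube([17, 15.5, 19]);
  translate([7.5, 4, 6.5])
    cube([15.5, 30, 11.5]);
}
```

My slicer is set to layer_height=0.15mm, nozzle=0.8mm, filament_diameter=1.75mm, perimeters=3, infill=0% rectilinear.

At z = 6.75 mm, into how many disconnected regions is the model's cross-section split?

1

At z = 6.75 mm: the cube (footprint 17×15.5) is included at this height; the 15.5×30 cube at (7.5, 4) contributes its full rectangle; Subtracting the remaining from the first: starting from the 17×15.5 cube, the 15.5×30 cube at (7.5, 4) partially overlaps it — only the 109.25 mm² overlap (of its 465.00 mm²) is removed, clipping the outline — 1 connected region. The result has 1 disconnected region.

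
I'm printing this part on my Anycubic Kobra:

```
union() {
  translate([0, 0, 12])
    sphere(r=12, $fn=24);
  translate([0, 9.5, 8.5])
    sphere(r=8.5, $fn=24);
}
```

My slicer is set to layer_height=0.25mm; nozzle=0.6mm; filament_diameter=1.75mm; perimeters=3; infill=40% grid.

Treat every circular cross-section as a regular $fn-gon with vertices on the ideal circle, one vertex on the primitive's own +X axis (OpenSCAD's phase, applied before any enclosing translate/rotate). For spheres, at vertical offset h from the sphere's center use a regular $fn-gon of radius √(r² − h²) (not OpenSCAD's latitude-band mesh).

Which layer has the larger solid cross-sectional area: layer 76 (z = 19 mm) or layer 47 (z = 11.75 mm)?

layer 47 (z = 11.75 mm)

Layer 76 (z = 19): the r=12 sphere slices to a regular 24-gon of circumradius 9.747 (√(r²−h²) with h=7 from center) (area = (24/2)·9.747²·sin(360°/24) = 295.05 mm²); the sphere at (0, 9.5) does not reach this height (|z−center|=10.500 > r=8.5); Merging all regions: only the r=12 sphere is present, so the union is just that shape — area = 295.05 mm². So its area = 295.05 mm². Layer 47 (z = 11.75): the sphere: section is a regular 24-gon, circumradius = √(r²−h²) = √(12²−0.25²) = 11.997 (area = (24/2)·11.997²·sin(360°/24) = 447.05 mm²); the r=8.5 sphere at (0, 9.5) contributes a regular 24-gon of circumradius √(8.5²−3.25²) = 7.854 (area = (24/2)·7.854²·sin(360°/24) = 191.59 mm²); Combining (union): the regions partially overlap — summed areas 638.64 mm² minus the doubly-counted overlap 119.35 mm² gives 519.29 mm² — area = 519.29 mm². So its area = 519.29 mm². Layer 47 is larger (519.29 vs 295.05 mm²).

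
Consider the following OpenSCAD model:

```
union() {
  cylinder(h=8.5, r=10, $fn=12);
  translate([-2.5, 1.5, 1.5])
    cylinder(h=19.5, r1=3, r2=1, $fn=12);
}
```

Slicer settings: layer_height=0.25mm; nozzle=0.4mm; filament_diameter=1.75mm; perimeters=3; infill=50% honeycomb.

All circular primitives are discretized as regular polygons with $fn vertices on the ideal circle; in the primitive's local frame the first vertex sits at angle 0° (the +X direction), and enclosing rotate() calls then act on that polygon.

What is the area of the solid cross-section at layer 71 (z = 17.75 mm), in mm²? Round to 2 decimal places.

At z = 17.75 mm: the cylinder is not intersected at this z (z outside [0, 8.5]); the cone at (-2.5, 1.5): at t=0.833 of its height the radius interpolates to r₁+(r₂−r₁)t = 1.333, giving a regular 12-gon of that circumradius (area = (12/2)·1.333²·sin(360°/12) = 5.33 mm²); Merging all regions: only the cone at (-2.5, 1.5) is present, so the union is just that shape — area = 5.33 mm². Overall, the cross-section is a single solid region. Net area = 5.33 mm².

5.33 mm²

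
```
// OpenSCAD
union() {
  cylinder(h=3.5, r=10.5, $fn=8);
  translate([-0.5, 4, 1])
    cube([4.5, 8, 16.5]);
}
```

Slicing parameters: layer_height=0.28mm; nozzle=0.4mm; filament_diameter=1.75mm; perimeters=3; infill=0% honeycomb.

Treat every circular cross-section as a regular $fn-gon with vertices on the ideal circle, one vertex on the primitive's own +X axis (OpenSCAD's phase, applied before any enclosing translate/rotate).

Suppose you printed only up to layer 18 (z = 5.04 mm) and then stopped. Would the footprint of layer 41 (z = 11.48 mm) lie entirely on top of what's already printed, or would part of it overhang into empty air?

Compare the two slices. At z = 5.04: the cylinder is not intersected at this z (z outside [0, 3.5]); the cube at (-0.5, 4) is present — its section is the full 4.5×8 rectangle (area 36.00 mm²); Combining (union): only the 4.5×8 cube at (-0.5, 4) is present, so the union is just that shape — area = 36.00 mm². At z = 11.48: the cylinder is absent (z outside [0, 3.5]); the 4.5×8 cube at (-0.5, 4) contributes its full rectangle (area 36.00 mm²); Taking the union: only the 4.5×8 cube at (-0.5, 4) is present, so the union is just that shape — area = 36.00 mm². Checking containment: the cross-section at z = 11.48 is a subset of the cross-section at z = 5.04.

entirely on top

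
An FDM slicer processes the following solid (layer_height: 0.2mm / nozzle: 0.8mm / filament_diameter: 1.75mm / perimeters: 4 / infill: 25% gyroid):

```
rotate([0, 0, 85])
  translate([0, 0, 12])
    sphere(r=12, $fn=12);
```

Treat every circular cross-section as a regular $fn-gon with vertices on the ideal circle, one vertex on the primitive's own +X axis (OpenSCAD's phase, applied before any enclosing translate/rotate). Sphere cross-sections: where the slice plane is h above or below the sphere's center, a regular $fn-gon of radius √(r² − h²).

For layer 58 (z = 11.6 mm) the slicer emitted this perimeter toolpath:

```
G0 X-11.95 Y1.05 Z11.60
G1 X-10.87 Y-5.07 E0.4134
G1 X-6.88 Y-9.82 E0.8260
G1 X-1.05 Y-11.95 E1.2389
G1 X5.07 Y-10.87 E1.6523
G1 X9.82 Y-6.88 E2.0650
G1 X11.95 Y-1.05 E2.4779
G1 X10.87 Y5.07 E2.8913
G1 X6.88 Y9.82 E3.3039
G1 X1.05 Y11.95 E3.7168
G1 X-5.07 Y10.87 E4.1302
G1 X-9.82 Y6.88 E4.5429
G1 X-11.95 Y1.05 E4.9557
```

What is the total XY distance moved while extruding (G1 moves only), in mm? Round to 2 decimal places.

74.50 mm

Sum the Euclidean lengths of each G1 segment: total = 74.50 mm.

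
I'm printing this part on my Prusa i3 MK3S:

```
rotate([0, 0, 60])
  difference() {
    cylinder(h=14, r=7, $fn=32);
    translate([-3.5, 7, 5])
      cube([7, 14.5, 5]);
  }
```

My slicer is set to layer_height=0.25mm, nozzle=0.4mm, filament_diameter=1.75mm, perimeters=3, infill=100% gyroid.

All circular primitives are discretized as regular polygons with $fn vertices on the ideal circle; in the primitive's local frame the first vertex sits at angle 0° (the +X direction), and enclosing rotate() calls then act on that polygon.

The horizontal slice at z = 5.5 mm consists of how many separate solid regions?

1

At z = 5.5 mm: the r=7 cylinder gives a regular 32-gon of circumradius 7 (constant along its height); the 7×14.5 cube at (-3.5, 7) contributes its full rectangle; After the difference (first − rest): starting from the r=7 cylinder, the 7×14.5 cube at (-3.5, 7) misses the remaining region (no effect) — 1 connected region; (rotated 60° about Z; rotation is an isometry so areas/perimeters/island counts are preserved). The result has 1 disconnected region.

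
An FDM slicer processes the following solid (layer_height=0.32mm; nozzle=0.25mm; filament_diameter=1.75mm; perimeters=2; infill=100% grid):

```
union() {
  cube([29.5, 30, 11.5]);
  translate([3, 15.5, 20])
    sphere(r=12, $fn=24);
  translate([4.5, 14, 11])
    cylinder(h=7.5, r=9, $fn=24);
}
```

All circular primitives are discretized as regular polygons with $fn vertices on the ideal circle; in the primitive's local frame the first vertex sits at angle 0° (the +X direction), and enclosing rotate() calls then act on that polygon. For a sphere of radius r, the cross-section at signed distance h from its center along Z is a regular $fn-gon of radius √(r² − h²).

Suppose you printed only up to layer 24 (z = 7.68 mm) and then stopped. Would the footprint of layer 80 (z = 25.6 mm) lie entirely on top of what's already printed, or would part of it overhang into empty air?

Compare the two slices. At z = 7.68: the cube (footprint 29.5×30) is included at this height (area 885.00 mm²); the sphere at (3, 15.5) is not intersected at this z (|z−center|=12.320 > r=12); the cylinder at (4.5, 14) is absent (z outside [11, 18.5]); Taking the union: only the 29.5×30 cube is present, so the union is just that shape — area = 885.00 mm². At z = 25.6: the cube is absent (z outside [0, 11.5]); the r=12 sphere at (3, 15.5) contributes a regular 24-gon of circumradius √(12²−5.6²) = 10.613 (area = (24/2)·10.613²·sin(360°/24) = 349.84 mm²); the cylinder at (4.5, 14) does not reach this height (z outside [11, 18.5]); Combining (union): only the r=12 sphere at (3, 15.5) is present, so the union is just that shape — area = 349.84 mm². Checking containment: at z = 25.6 the cross-section extends beyond the z = 7.68 cross-section by about 112.44 mm².

part overhangs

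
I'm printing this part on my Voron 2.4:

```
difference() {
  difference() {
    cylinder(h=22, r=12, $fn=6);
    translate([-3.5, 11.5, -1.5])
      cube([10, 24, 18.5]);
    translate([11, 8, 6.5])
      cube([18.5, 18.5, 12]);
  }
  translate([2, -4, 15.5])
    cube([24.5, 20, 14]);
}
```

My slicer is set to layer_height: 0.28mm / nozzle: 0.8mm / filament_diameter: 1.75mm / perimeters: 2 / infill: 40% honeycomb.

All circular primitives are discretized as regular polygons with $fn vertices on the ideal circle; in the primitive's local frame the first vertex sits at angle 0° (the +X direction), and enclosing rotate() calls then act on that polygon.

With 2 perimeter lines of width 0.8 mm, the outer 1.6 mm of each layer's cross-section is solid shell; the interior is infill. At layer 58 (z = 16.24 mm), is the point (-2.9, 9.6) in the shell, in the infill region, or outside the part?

shell

At z = 16.24 mm: the r=12 cylinder contributes a regular 6-gon of circumradius 12; the cube at (-3.5, 11.5) is present — its section is the full 10×24 rectangle; the 18.5×18.5 cube at (11, 8) contributes its full rectangle; Subtracting the remaining from the first: starting from the r=12 cylinder, the 10×24 cube at (-3.5, 11.5) misses the remaining region (no effect); the 18.5×18.5 cube at (11, 8) misses the remaining region (no effect) — 1 connected region; the cube at (2, -4) is present — its section is the full 24.5×20 rectangle; Subtracting the remaining from the first: starting from the result so far, the 24.5×20 cube at (2, -4) partially overlaps it — only the 108.13 mm² overlap (of its 490.00 mm²) is removed, clipping the outline — 1 connected region. Overall, the cross-section is a single solid region. The nearest boundary edge runs (-6.00, 10.39)→(2.00, 10.39); distance from the point to it = 0.79 mm. The point is inside the cross-section, 0.79 mm from the nearest boundary — within the 1.6 mm shell band (2 × 0.8).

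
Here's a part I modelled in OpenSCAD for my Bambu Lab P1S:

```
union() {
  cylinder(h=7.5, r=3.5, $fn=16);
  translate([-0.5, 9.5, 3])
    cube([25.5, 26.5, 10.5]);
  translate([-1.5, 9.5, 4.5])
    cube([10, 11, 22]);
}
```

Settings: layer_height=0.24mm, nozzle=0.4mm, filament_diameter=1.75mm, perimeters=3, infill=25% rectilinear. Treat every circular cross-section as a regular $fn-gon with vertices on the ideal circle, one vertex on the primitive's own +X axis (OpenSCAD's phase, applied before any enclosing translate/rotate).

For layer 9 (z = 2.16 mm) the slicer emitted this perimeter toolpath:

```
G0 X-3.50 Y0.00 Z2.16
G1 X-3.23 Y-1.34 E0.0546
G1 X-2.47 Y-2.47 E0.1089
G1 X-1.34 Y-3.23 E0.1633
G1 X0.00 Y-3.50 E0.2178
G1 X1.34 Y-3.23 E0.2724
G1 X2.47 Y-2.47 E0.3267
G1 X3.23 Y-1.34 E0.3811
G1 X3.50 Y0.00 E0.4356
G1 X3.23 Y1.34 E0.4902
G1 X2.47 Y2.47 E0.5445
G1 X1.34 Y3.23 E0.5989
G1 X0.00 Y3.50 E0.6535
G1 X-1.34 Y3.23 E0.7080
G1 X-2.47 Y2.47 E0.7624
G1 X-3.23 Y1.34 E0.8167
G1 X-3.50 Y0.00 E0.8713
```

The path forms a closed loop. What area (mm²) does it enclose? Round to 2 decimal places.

Apply the shoelace formula to the sequence of (X, Y) vertices; enclosed area = 37.43 mm².

37.43 mm²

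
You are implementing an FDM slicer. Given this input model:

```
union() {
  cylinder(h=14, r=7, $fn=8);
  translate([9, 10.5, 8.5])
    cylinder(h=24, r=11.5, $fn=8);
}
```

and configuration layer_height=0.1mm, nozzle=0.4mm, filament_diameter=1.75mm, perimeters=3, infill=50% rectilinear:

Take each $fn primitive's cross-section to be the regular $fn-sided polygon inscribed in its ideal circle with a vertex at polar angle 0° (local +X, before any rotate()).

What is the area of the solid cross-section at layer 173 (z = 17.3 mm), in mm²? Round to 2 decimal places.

374.06 mm²

At z = 17.3 mm: the cylinder is not intersected at this z (z outside [0, 14]); the r=11.5 cylinder at (9, 10.5) gives a regular 8-gon of circumradius 11.5 (constant along its height) (area = (8/2)·11.500²·sin(360°/8) = 374.06 mm²); Taking the union: only the r=11.5 cylinder at (9, 10.5) is present, so the union is just that shape — area = 374.06 mm². Overall, the cross-section is a single solid region. Net area = 374.06 mm².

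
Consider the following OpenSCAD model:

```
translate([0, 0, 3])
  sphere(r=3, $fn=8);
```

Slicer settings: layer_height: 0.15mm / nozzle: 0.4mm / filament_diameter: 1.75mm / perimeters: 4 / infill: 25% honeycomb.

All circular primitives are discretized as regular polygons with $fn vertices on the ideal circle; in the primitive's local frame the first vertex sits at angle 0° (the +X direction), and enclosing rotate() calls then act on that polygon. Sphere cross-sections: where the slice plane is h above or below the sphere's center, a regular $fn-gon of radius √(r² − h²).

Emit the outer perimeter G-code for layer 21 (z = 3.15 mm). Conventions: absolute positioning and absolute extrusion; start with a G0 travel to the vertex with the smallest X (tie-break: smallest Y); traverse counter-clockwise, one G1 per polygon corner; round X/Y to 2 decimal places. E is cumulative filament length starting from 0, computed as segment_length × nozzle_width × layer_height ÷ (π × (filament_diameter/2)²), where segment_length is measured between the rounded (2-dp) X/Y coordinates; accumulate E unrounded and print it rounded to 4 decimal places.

At z = 3.15 mm: the r=3 sphere contributes a regular 8-gon of circumradius √(3²−0.15²) = 2.996. The outline is a single polygon with 8 vertices. Extrusion per mm of travel: 0.4 × 0.15 / (π × 0.875²) = 0.024945. Accumulating E over each segment gives final E = 0.4581.

G0 X-3.00 Y0.00 Z3.15
G1 X-2.12 Y-2.12 E0.0573
G1 X0.00 Y-3.00 E0.1145
G1 X2.12 Y-2.12 E0.1718
G1 X3.00 Y0.00 E0.2290
G1 X2.12 Y2.12 E0.2863
G1 X0.00 Y3.00 E0.3436
G1 X-2.12 Y2.12 E0.4008
G1 X-3.00 Y0.00 E0.4581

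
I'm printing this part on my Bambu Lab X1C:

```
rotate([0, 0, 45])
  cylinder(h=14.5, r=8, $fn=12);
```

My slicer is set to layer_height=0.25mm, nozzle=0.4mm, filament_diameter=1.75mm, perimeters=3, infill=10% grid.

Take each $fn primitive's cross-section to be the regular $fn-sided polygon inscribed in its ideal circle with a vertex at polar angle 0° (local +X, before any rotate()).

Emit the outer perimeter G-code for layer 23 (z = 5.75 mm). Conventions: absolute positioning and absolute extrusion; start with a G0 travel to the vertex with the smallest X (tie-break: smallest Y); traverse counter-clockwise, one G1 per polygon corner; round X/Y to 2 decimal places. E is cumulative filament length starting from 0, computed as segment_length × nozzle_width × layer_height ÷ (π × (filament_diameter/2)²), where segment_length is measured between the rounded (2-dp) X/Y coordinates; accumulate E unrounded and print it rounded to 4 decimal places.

At z = 5.75 mm: the r=8 cylinder gives a regular 12-gon of circumradius 8 (constant along its height); (rotated 45° about Z; rotation is an isometry so areas/perimeters/island counts are preserved). The outline is a single polygon with 12 vertices. Extrusion per mm of travel: 0.4 × 0.25 / (π × 0.875²) = 0.041575. Accumulating E over each segment gives final E = 2.0668.

G0 X-7.73 Y-2.07 Z5.75
G1 X-5.66 Y-5.66 E0.1723
G1 X-2.07 Y-7.73 E0.3446
G1 X2.07 Y-7.73 E0.5167
G1 X5.66 Y-5.66 E0.6890
G1 X7.73 Y-2.07 E0.8613
G1 X7.73 Y2.07 E1.0334
G1 X5.66 Y5.66 E1.2057
G1 X2.07 Y7.73 E1.3780
G1 X-2.07 Y7.73 E1.5501
G1 X-5.66 Y5.66 E1.7224
G1 X-7.73 Y2.07 E1.8947
G1 X-7.73 Y-2.07 E2.0668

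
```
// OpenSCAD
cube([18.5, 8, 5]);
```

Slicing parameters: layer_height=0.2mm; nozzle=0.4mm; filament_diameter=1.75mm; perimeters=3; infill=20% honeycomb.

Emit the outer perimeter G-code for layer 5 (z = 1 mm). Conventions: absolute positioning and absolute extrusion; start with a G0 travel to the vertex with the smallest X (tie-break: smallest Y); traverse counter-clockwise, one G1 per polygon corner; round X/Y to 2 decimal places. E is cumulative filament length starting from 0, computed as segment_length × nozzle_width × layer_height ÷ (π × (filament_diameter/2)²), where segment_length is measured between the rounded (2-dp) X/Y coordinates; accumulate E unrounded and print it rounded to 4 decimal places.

At z = 1 mm: the 18.5×8 cube contributes its full rectangle. The outline is a single polygon with 4 vertices. Extrusion per mm of travel: 0.4 × 0.2 / (π × 0.875²) = 0.033260. Accumulating E over each segment gives final E = 1.7628.

G0 X0.00 Y0.00 Z1.00
G1 X18.50 Y0.00 E0.6153
G1 X18.50 Y8.00 E0.8814
G1 X0.00 Y8.00 E1.4967
G1 X0.00 Y0.00 E1.7628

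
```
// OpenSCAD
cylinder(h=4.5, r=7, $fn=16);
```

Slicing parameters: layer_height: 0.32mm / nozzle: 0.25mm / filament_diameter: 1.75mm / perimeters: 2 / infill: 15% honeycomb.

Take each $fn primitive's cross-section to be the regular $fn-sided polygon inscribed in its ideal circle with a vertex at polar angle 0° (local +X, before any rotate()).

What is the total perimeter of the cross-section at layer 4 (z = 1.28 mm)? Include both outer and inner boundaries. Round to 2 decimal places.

43.70 mm

At z = 1.28 mm: the r=7 cylinder gives a regular 16-gon of circumradius 7 (constant along its height) (perimeter = 2·16·7.000·sin(180°/16) = 43.70 mm). Overall, the cross-section is a single solid region. Total boundary length (outer) = 43.70 mm.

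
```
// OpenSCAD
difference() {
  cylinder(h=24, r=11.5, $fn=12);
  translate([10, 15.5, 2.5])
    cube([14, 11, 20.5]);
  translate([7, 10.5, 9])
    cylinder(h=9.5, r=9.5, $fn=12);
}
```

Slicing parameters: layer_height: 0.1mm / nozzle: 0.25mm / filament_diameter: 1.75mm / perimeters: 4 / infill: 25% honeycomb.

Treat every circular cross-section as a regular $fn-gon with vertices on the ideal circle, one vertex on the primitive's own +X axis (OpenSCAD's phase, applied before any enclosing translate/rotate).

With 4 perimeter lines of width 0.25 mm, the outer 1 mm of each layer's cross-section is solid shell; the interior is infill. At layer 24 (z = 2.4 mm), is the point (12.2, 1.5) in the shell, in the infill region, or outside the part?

outside

At z = 2.4 mm: the cylinder: section is a regular 12-gon, circumradius r=11.5; the cube at (10, 15.5) is not intersected at this z (z outside [2.5, 23]); the cylinder at (7, 10.5) does not reach this height (z outside [9, 18.5]); After the difference (first − rest): none of the subtracted shapes is present at this height, so the r=11.5 cylinder is unchanged — 1 connected region. Overall, the cross-section is a single solid region. The nearest boundary edge runs (11.50, 0.00)→(9.96, 5.75); distance from the point to it = 1.06 mm. The point is not inside any of the regions above, so it lies outside the cross-section (1.06 mm from the nearest boundary).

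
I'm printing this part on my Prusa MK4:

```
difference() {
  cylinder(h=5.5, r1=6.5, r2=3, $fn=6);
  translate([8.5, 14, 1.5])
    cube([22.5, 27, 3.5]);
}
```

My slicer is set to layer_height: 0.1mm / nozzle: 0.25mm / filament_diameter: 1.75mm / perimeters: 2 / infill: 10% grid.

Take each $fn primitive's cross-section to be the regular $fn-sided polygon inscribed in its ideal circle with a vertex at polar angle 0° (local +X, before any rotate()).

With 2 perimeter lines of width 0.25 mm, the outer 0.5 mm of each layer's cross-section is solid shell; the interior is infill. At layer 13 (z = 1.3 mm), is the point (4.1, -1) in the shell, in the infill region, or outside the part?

At z = 1.3 mm: the cone (r1=6.5→r2=3) has section circumradius 5.673 here — a regular 6-gon; the cube at (8.5, 14) is not intersected at this z (z outside [1.5, 5]); After the difference (first − rest): none of the subtracted shapes is present at this height, so the cone is unchanged — 1 connected region. Overall, the cross-section is a single solid region. The nearest boundary edge runs (2.84, -4.91)→(5.67, 0.00); distance from the point to it = 0.86 mm. The point is inside the cross-section and 0.86 mm from the nearest boundary — more than the 0.5 mm shell width (2 × 0.25), so it's in the infill interior.

infill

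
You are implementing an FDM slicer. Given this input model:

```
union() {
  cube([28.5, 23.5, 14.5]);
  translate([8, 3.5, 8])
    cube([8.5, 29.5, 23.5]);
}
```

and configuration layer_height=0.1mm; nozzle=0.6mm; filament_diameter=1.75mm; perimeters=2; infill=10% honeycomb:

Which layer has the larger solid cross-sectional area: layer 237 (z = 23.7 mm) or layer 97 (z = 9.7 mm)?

Layer 237 (z = 23.7): the cube does not reach this height (z outside [0, 14.5]); the cube at (8, 3.5) (footprint 8.5×29.5) is included at this height (area 250.75 mm²); Combining (union): only the 8.5×29.5 cube at (8, 3.5) is present, so the union is just that shape — area = 250.75 mm². So its area = 250.75 mm². Layer 97 (z = 9.7): the cube is present — its section is the full 28.5×23.5 rectangle (area 669.75 mm²); the 8.5×29.5 cube at (8, 3.5) contributes its full rectangle (area 250.75 mm²); Taking the union: the regions partially overlap — summed areas 920.50 mm² minus the doubly-counted overlap 170.00 mm² gives 750.50 mm² — area = 750.50 mm². So its area = 750.50 mm². Layer 97 is larger (750.50 vs 250.75 mm²).

layer 97 (z = 9.7 mm)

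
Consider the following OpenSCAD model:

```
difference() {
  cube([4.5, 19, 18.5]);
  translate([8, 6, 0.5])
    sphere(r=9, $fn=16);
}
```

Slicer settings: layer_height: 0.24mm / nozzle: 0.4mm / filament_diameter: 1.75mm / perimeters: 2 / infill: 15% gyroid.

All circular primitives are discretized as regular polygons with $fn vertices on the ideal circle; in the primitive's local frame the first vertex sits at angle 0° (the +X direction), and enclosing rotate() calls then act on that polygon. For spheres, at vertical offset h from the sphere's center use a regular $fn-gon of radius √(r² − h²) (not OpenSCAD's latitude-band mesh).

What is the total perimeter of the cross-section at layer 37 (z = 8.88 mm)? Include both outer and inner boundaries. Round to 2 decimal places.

At z = 8.88 mm: the cube (footprint 4.5×19) is included at this height (perimeter 47.00 mm); the r=9 sphere at (8, 6) contributes a regular 16-gon of circumradius √(9²−8.38²) = 3.283 (perimeter = 2·16·3.283·sin(180°/16) = 20.49 mm); Subtracting the remaining from the first: starting from the 4.5×19 cube, the r=9 sphere at (8, 6) misses the remaining region (no effect) — boundary = 47.00 mm. Overall, the cross-section is a single solid region. Total boundary length (outer) = 47.00 mm.

47.00 mm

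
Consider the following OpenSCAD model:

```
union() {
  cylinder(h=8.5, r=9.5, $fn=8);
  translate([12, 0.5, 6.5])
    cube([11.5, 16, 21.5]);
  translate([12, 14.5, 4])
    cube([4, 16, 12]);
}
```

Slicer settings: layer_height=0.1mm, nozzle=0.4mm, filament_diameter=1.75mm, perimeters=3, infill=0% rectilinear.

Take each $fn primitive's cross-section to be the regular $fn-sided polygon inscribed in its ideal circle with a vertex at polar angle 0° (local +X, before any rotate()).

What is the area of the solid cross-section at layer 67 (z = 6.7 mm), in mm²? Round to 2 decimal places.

495.27 mm²

At z = 6.7 mm: the cylinder: section is a regular 8-gon, circumradius r=9.5 (area = (8/2)·9.500²·sin(360°/8) = 255.27 mm²); the cube at (12, 0.5) (footprint 11.5×16) is included at this height (area 184.00 mm²); the cube at (12, 14.5) (footprint 4×16) is included at this height (area 64.00 mm²); Merging all regions: the regions partially overlap — summed areas 503.27 mm² minus the doubly-counted overlap 8.00 mm² gives 495.27 mm² — area = 495.27 mm². Overall, the cross-section has 2 separate islands. Net area = 495.27 mm².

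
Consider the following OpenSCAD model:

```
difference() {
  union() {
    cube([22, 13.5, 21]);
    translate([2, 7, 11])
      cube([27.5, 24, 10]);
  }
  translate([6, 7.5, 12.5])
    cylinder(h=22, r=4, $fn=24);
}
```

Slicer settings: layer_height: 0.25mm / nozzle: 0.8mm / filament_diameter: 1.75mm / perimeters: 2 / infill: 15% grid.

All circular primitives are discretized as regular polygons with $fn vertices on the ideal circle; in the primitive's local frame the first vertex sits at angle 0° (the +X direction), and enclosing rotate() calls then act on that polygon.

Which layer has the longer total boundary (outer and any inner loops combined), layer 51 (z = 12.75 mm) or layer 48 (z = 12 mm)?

layer 51 (z = 12.75 mm)

Layer 51 (z = 12.75): the 22×13.5 cube contributes its full rectangle (perimeter 71.00 mm); the 27.5×24 cube at (2, 7) contributes its full rectangle (perimeter 103.00 mm); Combining (union): the regions partially overlap (shared area 130.00 mm²), so the edge portions inside another operand are dropped and the merged outline is re-measured after clipping — boundary = 121.00 mm; the r=4 cylinder at (6, 7.5) gives a regular 24-gon of circumradius 4 (constant along its height) (perimeter = 2·24·4.000·sin(180°/24) = 25.06 mm); Taking the first minus the rest: starting from the result so far, the r=4 cylinder at (6, 7.5) lies wholly inside it (removes its full 49.69 mm² and its 25.06 mm outline becomes a hole wall) — boundary (outer + 1 inner loop) = 146.06 mm. So its perimeter = 146.06 mm. Layer 48 (z = 12): the cube is present — its section is the full 22×13.5 rectangle (perimeter 71.00 mm); the cube at (2, 7) is present — its section is the full 27.5×24 rectangle (perimeter 103.00 mm); Combining (union): the regions partially overlap (shared area 130.00 mm²), so the edge portions inside another operand are dropped and the merged outline is re-measured after clipping — boundary = 121.00 mm; the cylinder at (6, 7.5) does not reach this height (z outside [12.5, 34.5]); After the difference (first − rest): none of the subtracted shapes is present at this height, so the result so far is unchanged — boundary = 121.00 mm. So its perimeter = 121.00 mm. Layer 51 is larger (146.06 vs 121.00 mm).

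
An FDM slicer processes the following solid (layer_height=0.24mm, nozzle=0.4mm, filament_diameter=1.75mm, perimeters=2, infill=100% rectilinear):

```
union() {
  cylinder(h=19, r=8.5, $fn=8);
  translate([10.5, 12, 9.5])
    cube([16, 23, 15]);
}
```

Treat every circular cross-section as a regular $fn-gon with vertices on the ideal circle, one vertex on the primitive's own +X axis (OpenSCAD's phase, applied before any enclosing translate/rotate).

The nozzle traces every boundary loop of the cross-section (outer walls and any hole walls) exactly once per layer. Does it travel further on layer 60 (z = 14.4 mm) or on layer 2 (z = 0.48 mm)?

Layer 60 (z = 14.4): the r=8.5 cylinder gives a regular 8-gon of circumradius 8.5 (constant along its height) (perimeter = 2·8·8.500·sin(180°/8) = 52.04 mm); the cube at (10.5, 12) is present — its section is the full 16×23 rectangle (perimeter 78.00 mm); Combining (union): the 2 present regions are separate (no shared area or edge), so areas and boundary lengths simply add and each stays a separate island — boundary = 130.04 mm. So its perimeter = 130.04 mm. Layer 2 (z = 0.48): the cylinder: section is a regular 8-gon, circumradius r=8.5 (perimeter = 2·8·8.500·sin(180°/8) = 52.04 mm); the cube at (10.5, 12) does not reach this height (z outside [9.5, 24.5]); Taking the union: only the r=8.5 cylinder is present, so the union is just that shape — boundary = 52.04 mm. So its perimeter = 52.04 mm. Layer 60 is larger (130.04 vs 52.04 mm).

layer 60 (z = 14.4 mm)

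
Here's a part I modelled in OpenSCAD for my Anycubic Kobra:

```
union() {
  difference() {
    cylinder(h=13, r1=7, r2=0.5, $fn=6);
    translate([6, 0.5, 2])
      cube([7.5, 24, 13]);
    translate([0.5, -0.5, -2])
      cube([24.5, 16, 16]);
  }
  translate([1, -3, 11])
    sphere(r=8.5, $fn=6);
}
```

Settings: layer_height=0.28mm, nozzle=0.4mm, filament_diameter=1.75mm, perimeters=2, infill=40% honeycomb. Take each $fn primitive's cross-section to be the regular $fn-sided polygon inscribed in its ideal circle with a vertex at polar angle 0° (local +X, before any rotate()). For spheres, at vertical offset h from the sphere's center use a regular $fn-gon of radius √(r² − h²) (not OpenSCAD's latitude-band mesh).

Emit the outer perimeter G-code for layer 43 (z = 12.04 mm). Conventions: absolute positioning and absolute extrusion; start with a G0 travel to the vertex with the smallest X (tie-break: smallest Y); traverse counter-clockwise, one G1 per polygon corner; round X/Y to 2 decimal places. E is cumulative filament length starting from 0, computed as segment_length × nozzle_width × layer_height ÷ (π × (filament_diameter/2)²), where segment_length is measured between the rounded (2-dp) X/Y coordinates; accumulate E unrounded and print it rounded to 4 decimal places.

At z = 12.04 mm: the cone contributes a regular 6-gon of circumradius 0.980 (interpolated between r1=7 and r2=0.5 at t=0.926); the 7.5×24 cube at (6, 0.5) contributes its full rectangle; the cube at (0.5, -0.5) (footprint 24.5×16) is included at this height; Subtracting the remaining from the first: starting from the cone, the 7.5×24 cube at (6, 0.5) misses the remaining region (no effect); the 24.5×16 cube at (0.5, -0.5) partially overlaps it — only the 0.37 mm² overlap (of its 392.00 mm²) is removed, clipping the outline — 1 connected region; the r=8.5 sphere at (1, -3) contributes a regular 6-gon of circumradius √(8.5²−1.04²) = 8.436; Merging all regions: the result so far lies entirely inside the r=8.5 sphere at (1, -3), so the union is just the r=8.5 sphere at (1, -3) — 1 connected region. The outline is a single polygon with 6 vertices. Extrusion per mm of travel: 0.4 × 0.28 / (π × 0.875²) = 0.046564. Accumulating E over each segment gives final E = 2.3581.

G0 X-7.44 Y-3.00 Z12.04
G1 X-3.22 Y-10.31 E0.3930
G1 X5.22 Y-10.31 E0.7860
G1 X9.44 Y-3.00 E1.1791
G1 X5.22 Y4.31 E1.5721
G1 X-3.22 Y4.31 E1.9651
G1 X-7.44 Y-3.00 E2.3581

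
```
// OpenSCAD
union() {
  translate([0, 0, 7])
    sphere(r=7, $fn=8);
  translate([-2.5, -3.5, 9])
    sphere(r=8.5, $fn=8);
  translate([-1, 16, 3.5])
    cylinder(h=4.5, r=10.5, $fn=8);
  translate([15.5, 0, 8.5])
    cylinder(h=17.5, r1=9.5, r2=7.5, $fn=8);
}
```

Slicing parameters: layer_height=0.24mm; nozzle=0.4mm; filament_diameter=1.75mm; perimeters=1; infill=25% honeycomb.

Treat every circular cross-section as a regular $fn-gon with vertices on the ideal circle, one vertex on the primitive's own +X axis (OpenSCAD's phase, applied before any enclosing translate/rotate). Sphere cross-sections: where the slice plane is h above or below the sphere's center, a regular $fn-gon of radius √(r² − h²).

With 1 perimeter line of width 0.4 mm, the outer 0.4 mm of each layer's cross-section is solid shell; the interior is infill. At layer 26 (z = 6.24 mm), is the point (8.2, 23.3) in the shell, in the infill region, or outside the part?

outside

At z = 6.24 mm: the sphere: section is a regular 8-gon, circumradius = √(r²−h²) = √(7²−0.76²) = 6.959; the sphere at (-2.5, -3.5): section is a regular 8-gon, circumradius = √(r²−h²) = √(8.5²−2.76²) = 8.039; the r=10.5 cylinder at (-1, 16) contributes a regular 8-gon of circumradius 10.5; the cone at (15.5, 0) is absent (z outside [8.5, 26]); Taking the union: the regions partially overlap (shared area 100.28 mm²), so overlapping operands fuse into one piece — 1 connected region. Overall, the cross-section is a single solid region. The nearest boundary edge runs (6.42, 23.42)→(9.50, 16.00); distance from the point to it = 1.59 mm. The point is not inside any of the regions above, so it lies outside the cross-section (1.59 mm from the nearest boundary).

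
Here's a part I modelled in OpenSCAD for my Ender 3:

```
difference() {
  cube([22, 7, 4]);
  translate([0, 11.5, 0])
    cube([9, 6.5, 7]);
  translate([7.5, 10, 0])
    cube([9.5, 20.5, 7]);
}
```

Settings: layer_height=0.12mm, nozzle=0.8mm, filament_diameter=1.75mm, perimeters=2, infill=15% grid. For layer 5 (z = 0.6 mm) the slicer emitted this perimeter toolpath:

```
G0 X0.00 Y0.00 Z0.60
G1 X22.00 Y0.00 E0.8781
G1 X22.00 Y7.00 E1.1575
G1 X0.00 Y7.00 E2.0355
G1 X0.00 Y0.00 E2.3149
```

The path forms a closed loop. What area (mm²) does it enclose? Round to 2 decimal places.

Apply the shoelace formula to the sequence of (X, Y) vertices; enclosed area = 154.00 mm².

154.00 mm²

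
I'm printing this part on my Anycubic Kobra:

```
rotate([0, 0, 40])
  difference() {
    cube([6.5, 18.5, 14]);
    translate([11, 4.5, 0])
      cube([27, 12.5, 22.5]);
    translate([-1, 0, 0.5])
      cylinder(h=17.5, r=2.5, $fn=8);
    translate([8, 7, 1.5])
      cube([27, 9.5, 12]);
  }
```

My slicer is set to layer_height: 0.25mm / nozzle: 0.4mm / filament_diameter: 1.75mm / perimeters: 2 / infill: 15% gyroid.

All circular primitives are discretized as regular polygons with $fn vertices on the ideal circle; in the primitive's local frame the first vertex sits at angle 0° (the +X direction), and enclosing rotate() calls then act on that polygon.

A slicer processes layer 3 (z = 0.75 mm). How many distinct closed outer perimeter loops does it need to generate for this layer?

At z = 0.75 mm: the cube is present — its section is the full 6.5×18.5 rectangle; the cube at (11, 4.5) is present — its section is the full 27×12.5 rectangle; the r=2.5 cylinder at (-1, 0) contributes a regular 8-gon of circumradius 2.5; the cube at (8, 7) does not reach this height (z outside [1.5, 13.5]); After the difference (first − rest): starting from the 6.5×18.5 cube, the 27×12.5 cube at (11, 4.5) misses the remaining region (no effect); the r=2.5 cylinder at (-1, 0) partially overlaps it — only the 2.13 mm² overlap (of its 17.68 mm²) is removed, clipping the outline — 1 connected region; (whole slice rotated 40° about Z — lengths, areas and connectivity unchanged). The result has 1 disconnected region.

1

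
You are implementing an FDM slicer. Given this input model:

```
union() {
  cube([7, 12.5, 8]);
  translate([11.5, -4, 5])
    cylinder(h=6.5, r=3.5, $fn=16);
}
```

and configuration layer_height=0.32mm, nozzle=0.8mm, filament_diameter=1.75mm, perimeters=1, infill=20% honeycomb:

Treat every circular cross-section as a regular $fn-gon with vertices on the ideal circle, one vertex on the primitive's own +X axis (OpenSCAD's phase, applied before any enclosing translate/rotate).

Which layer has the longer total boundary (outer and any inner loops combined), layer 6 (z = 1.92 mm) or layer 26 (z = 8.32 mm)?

layer 6 (z = 1.92 mm)

Layer 6 (z = 1.92): the cube (footprint 7×12.5) is included at this height (perimeter 39.00 mm); the cylinder at (11.5, -4) is not intersected at this z (z outside [5, 11.5]); Merging all regions: only the 7×12.5 cube is present, so the union is just that shape — boundary = 39.00 mm. So its perimeter = 39.00 mm. Layer 26 (z = 8.32): the cube is not intersected at this z (z outside [0, 8]); the cylinder at (11.5, -4): section is a regular 16-gon, circumradius r=3.5 (perimeter = 2·16·3.500·sin(180°/16) = 21.85 mm); Merging all regions: only the r=3.5 cylinder at (11.5, -4) is present, so the union is just that shape — boundary = 21.85 mm. So its perimeter = 21.85 mm. Layer 6 is larger (39.00 vs 21.85 mm).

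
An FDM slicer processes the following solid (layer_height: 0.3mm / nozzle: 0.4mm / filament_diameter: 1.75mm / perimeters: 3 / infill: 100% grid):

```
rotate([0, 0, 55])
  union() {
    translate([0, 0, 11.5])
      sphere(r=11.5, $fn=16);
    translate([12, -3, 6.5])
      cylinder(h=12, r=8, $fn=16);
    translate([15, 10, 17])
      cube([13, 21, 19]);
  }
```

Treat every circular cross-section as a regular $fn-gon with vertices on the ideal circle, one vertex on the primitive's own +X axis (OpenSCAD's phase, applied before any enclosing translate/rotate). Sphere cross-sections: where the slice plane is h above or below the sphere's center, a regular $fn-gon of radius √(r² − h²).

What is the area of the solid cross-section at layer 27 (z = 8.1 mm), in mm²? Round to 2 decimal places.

At z = 8.1 mm: the sphere: section is a regular 16-gon, circumradius = √(r²−h²) = √(11.5²−3.4²) = 10.986 (area = (16/2)·10.986²·sin(360°/16) = 369.49 mm²); the r=8 cylinder at (12, -3) gives a regular 16-gon of circumradius 8 (constant along its height) (area = (16/2)·8.000²·sin(360°/16) = 195.93 mm²); the cube at (15, 10) is absent (z outside [17, 36]); Merging all regions: the regions partially overlap — summed areas 565.42 mm² minus the doubly-counted overlap 61.06 mm² gives 504.36 mm² — area = 504.36 mm²; (rotated 55° about Z; rotation is an isometry so areas/perimeters/island counts are preserved). Overall, the cross-section is a single solid region. Net area = 504.36 mm².

504.36 mm²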